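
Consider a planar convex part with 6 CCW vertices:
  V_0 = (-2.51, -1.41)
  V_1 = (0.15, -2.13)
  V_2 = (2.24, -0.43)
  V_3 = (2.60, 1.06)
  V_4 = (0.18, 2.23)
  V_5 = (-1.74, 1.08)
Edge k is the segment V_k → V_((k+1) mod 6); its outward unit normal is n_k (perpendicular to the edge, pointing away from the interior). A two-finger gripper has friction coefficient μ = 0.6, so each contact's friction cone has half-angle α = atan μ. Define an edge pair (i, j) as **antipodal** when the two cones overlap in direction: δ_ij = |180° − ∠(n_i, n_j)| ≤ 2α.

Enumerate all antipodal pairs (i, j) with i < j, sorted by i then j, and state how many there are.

count = 6; pairs: (0,3), (0,4), (1,4), (1,5), (2,4), (2,5)

α = atan 0.6 = 30.96°;  2α = 61.93°
n_0 = (-0.2613, -0.9653)
n_1 = (+0.6310, -0.7758)
n_2 = (+0.9720, -0.2349)
n_3 = (+0.4353, +0.9003)
n_4 = (-0.5138, +0.8579)
n_5 = (-0.9554, +0.2954)
  (0,1): δ = 125.73°  ·
  (0,2): δ = 88.44°  ·
  (0,3): δ = 10.66°  ✓
  (0,4): δ = 46.07°  ✓
  (0,5): δ = 87.96°  ·
  (1,2): δ = 142.71°  ·
  (1,3): δ = 64.93°  ·
  (1,4): δ = 8.20°  ✓
  (1,5): δ = 33.69°  ✓
  (2,3): δ = 102.22°  ·
  (2,4): δ = 45.50°  ✓
  (2,5): δ = 3.60°  ✓
  (3,4): δ = 123.28°  ·
  (3,5): δ = 81.38°  ·
  (4,5): δ = 138.10°  ·
antipodal pairs: 6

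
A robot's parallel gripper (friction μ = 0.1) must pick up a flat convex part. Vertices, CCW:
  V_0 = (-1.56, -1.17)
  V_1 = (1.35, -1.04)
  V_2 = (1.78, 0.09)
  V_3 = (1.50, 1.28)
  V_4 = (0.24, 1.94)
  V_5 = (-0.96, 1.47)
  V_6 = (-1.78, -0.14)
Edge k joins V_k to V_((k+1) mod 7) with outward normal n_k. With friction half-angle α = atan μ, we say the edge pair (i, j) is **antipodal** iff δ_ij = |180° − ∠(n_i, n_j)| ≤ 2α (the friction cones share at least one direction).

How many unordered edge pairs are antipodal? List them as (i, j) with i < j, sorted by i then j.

count = 2; pairs: (1,5), (2,6)

α = atan 0.1 = 5.71°;  2α = 11.42°
n_0 = (+0.0446, -0.9990)
n_1 = (+0.9346, -0.3557)
n_2 = (+0.9734, +0.2290)
n_3 = (+0.4640, +0.8858)
n_4 = (-0.3647, +0.9311)
n_5 = (-0.8911, +0.4538)
n_6 = (-0.9779, -0.2089)
  (0,1): δ = 113.39°  ·
  (0,2): δ = 79.32°  ·
  (0,3): δ = 30.20°  ·
  (0,4): δ = 18.83°  ·
  (0,5): δ = 60.45°  ·
  (0,6): δ = 99.50°  ·
  (1,2): δ = 145.93°  ·
  (1,3): δ = 96.81°  ·
  (1,4): δ = 47.78°  ·
  (1,5): δ = 6.16°  ✓
  (1,6): δ = 32.89°  ·
  (2,3): δ = 130.89°  ·
  (2,4): δ = 81.85°  ·
  (2,5): δ = 40.23°  ·
  (2,6): δ = 1.18°  ✓
  (3,4): δ = 130.97°  ·
  (3,5): δ = 89.34°  ·
  (3,6): δ = 50.30°  ·
  (4,5): δ = 138.38°  ·
  (4,6): δ = 99.33°  ·
  (5,6): δ = 140.95°  ·
antipodal pairs: 2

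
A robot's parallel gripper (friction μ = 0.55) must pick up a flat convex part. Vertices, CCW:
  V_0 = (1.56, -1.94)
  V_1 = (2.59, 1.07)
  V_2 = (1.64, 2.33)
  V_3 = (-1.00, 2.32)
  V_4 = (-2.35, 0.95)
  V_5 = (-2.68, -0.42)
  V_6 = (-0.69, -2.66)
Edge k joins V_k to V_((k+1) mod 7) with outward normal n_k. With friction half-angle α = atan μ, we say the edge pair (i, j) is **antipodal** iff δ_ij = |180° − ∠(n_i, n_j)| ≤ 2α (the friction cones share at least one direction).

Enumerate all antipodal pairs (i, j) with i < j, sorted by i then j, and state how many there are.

α = atan 0.55 = 28.81°;  2α = 57.62°
n_0 = (+0.9461, -0.3238)
n_1 = (+0.7985, +0.6020)
n_2 = (-0.0038, +1.0000)
n_3 = (-0.7123, +0.7019)
n_4 = (-0.9722, +0.2342)
n_5 = (-0.7476, -0.6642)
n_6 = (+0.3048, -0.9524)
  (0,1): δ = 124.09°  ·
  (0,2): δ = 70.89°  ·
  (0,3): δ = 25.69°  ✓
  (0,4): δ = 5.35°  ✓
  (0,5): δ = 60.51°  ·
  (0,6): δ = 126.64°  ·
  (1,2): δ = 126.80°  ·
  (1,3): δ = 81.59°  ·
  (1,4): δ = 50.56°  ✓
  (1,5): δ = 4.60°  ✓
  (1,6): δ = 70.73°  ·
  (2,3): δ = 134.80°  ·
  (2,4): δ = 103.76°  ·
  (2,5): δ = 48.60°  ✓
  (2,6): δ = 17.53°  ✓
  (3,4): δ = 148.96°  ·
  (3,5): δ = 93.80°  ·
  (3,6): δ = 27.68°  ✓
  (4,5): δ = 124.84°  ·
  (4,6): δ = 58.71°  ·
  (5,6): δ = 113.87°  ·
antipodal pairs: 7

count = 7; pairs: (0,3), (0,4), (1,4), (1,5), (2,5), (2,6), (3,6)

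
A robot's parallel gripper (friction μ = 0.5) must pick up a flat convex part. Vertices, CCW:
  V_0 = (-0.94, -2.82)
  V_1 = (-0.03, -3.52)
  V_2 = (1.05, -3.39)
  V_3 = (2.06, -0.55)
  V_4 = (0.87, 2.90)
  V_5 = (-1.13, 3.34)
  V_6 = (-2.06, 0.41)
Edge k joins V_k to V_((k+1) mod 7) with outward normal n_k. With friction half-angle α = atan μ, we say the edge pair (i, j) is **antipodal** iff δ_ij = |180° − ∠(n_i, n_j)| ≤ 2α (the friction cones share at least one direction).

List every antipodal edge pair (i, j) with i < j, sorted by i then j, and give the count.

count = 7; pairs: (0,3), (0,4), (1,4), (2,5), (2,6), (3,5), (3,6)

α = atan 0.5 = 26.57°;  2α = 53.13°
n_0 = (-0.6097, -0.7926)
n_1 = (+0.1195, -0.9928)
n_2 = (+0.9422, -0.3351)
n_3 = (+0.9453, +0.3261)
n_4 = (+0.2149, +0.9766)
n_5 = (-0.9531, +0.3025)
n_6 = (-0.9448, -0.3276)
  (0,1): δ = 135.57°  ·
  (0,2): δ = 72.01°  ·
  (0,3): δ = 33.40°  ✓
  (0,4): δ = 25.16°  ✓
  (0,5): δ = 109.96°  ·
  (0,6): δ = 146.69°  ·
  (1,2): δ = 116.44°  ·
  (1,3): δ = 77.83°  ·
  (1,4): δ = 19.27°  ✓
  (1,5): δ = 65.53°  ·
  (1,6): δ = 102.26°  ·
  (2,3): δ = 141.39°  ·
  (2,4): δ = 82.83°  ·
  (2,5): δ = 1.97°  ✓
  (2,6): δ = 38.70°  ✓
  (3,4): δ = 121.44°  ·
  (3,5): δ = 36.64°  ✓
  (3,6): δ = 0.09°  ✓
  (4,5): δ = 95.20°  ·
  (4,6): δ = 58.47°  ·
  (5,6): δ = 143.27°  ·
antipodal pairs: 7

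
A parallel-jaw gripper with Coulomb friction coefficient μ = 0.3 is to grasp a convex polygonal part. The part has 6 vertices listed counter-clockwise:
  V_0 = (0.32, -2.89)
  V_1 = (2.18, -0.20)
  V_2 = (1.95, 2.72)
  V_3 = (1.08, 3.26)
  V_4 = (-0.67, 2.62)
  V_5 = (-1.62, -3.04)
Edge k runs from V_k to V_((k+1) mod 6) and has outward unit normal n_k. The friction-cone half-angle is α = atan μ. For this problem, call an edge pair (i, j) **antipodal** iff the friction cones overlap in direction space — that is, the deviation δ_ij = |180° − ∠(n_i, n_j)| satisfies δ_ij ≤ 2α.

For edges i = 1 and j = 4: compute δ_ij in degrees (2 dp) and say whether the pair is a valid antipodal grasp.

α = atan 0.3 = 16.70°;  2α = 33.40°
edge 1: e_1 = (-0.23, +2.92);  n_1 = (+0.9969, +0.0785)
edge 4: e_4 = (-0.95, -5.66);  n_4 = (-0.9862, +0.1655)
∠(n_1, n_4) = 165.97°
δ = |180° − 165.97°| = 14.03°
14.03° ≤ 2α = 33.40°  →  valid

δ = 14.03°, valid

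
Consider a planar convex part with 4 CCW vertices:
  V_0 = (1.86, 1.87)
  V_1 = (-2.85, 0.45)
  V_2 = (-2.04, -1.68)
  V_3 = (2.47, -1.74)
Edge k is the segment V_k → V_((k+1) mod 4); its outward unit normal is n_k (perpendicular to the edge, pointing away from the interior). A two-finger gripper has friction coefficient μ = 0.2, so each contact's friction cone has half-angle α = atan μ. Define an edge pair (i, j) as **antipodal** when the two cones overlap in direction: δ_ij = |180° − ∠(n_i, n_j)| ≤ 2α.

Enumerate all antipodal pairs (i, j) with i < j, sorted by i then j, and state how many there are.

count = 2; pairs: (0,2), (1,3)

α = atan 0.2 = 11.31°;  2α = 22.62°
n_0 = (-0.2887, +0.9574)
n_1 = (-0.9347, -0.3554)
n_2 = (-0.0133, -0.9999)
n_3 = (+0.9860, +0.1666)
  (0,1): δ = 85.96°  ·
  (0,2): δ = 17.54°  ✓
  (0,3): δ = 82.81°  ·
  (1,2): δ = 111.58°  ·
  (1,3): δ = 11.23°  ✓
  (2,3): δ = 79.65°  ·
antipodal pairs: 2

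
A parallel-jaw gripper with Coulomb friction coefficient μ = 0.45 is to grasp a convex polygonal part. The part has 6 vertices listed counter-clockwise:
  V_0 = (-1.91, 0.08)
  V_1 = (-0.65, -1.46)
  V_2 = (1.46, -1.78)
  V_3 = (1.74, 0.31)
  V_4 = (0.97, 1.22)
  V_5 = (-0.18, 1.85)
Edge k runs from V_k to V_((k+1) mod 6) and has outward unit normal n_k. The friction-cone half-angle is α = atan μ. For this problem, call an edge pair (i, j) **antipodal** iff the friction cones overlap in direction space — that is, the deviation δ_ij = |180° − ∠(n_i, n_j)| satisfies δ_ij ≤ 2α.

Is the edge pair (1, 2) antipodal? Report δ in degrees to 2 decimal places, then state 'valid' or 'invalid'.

α = atan 0.45 = 24.23°;  2α = 48.46°
edge 1: e_1 = (+2.11, -0.32);  n_1 = (-0.1499, -0.9887)
edge 2: e_2 = (+0.28, +2.09);  n_2 = (+0.9911, -0.1328)
∠(n_1, n_2) = 90.99°
δ = |180° − 90.99°| = 89.01°
89.01° > 2α = 48.46°  →  invalid

δ = 89.01°, invalid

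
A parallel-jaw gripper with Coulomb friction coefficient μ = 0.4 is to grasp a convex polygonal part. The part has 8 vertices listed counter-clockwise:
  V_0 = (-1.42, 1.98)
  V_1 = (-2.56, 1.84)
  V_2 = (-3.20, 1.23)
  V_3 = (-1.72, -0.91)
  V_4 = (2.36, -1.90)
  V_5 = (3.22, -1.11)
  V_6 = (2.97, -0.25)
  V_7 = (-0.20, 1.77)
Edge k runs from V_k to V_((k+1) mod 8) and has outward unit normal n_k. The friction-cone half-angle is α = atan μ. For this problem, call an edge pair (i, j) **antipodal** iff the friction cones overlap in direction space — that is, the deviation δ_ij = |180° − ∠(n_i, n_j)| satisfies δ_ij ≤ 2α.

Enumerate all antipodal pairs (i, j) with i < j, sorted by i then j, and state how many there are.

α = atan 0.4 = 21.80°;  2α = 43.60°
n_0 = (-0.1219, +0.9925)
n_1 = (-0.6899, +0.7239)
n_2 = (-0.8225, -0.5688)
n_3 = (-0.2358, -0.9718)
n_4 = (+0.6765, -0.7364)
n_5 = (+0.9602, +0.2791)
n_6 = (+0.5374, +0.8433)
n_7 = (+0.1696, +0.9855)
  (0,1): δ = 143.38°  ·
  (0,2): δ = 62.33°  ·
  (0,3): δ = 20.64°  ✓
  (0,4): δ = 35.57°  ✓
  (0,5): δ = 99.21°  ·
  (0,6): δ = 140.49°  ·
  (0,7): δ = 163.23°  ·
  (1,2): δ = 98.96°  ·
  (1,3): δ = 57.26°  ·
  (1,4): δ = 1.05°  ✓
  (1,5): δ = 62.58°  ·
  (1,6): δ = 103.87°  ·
  (1,7): δ = 126.61°  ·
  (2,3): δ = 138.31°  ·
  (2,4): δ = 82.10°  ·
  (2,5): δ = 18.46°  ✓
  (2,6): δ = 22.83°  ✓
  (2,7): δ = 45.57°  ·
  (3,4): δ = 123.79°  ·
  (3,5): δ = 60.15°  ·
  (3,6): δ = 18.87°  ✓
  (3,7): δ = 3.87°  ✓
  (4,5): δ = 116.36°  ·
  (4,6): δ = 75.08°  ·
  (4,7): δ = 52.34°  ·
  (5,6): δ = 138.72°  ·
  (5,7): δ = 115.98°  ·
  (6,7): δ = 157.26°  ·
antipodal pairs: 7

count = 7; pairs: (0,3), (0,4), (1,4), (2,5), (2,6), (3,6), (3,7)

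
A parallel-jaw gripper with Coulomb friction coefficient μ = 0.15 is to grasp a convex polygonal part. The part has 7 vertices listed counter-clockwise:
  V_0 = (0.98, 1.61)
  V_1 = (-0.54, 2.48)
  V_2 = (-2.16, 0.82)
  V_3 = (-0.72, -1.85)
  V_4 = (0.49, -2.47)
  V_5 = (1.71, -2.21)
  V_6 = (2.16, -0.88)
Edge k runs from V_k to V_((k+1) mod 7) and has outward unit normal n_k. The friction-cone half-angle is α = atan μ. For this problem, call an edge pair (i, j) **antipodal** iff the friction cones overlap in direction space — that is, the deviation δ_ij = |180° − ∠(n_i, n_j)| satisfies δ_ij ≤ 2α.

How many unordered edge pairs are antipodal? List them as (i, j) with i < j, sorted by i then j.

count = 2; pairs: (0,3), (2,6)

α = atan 0.15 = 8.53°;  2α = 17.06°
n_0 = (+0.4968, +0.8679)
n_1 = (-0.7157, +0.6984)
n_2 = (-0.8802, -0.4747)
n_3 = (-0.4560, -0.8900)
n_4 = (+0.2084, -0.9780)
n_5 = (+0.9472, -0.3205)
n_6 = (+0.9037, +0.4282)
  (0,1): δ = 104.52°  ·
  (0,2): δ = 31.88°  ·
  (0,3): δ = 2.66°  ✓
  (0,4): δ = 41.82°  ·
  (0,5): δ = 101.09°  ·
  (0,6): δ = 145.14°  ·
  (1,2): δ = 107.36°  ·
  (1,3): δ = 72.83°  ·
  (1,4): δ = 33.67°  ·
  (1,5): δ = 25.61°  ·
  (1,6): δ = 69.66°  ·
  (2,3): δ = 145.47°  ·
  (2,4): δ = 106.31°  ·
  (2,5): δ = 47.03°  ·
  (2,6): δ = 2.98°  ✓
  (3,4): δ = 140.84°  ·
  (3,5): δ = 81.56°  ·
  (3,6): δ = 37.51°  ·
  (4,5): δ = 120.72°  ·
  (4,6): δ = 76.67°  ·
  (5,6): δ = 135.95°  ·
antipodal pairs: 2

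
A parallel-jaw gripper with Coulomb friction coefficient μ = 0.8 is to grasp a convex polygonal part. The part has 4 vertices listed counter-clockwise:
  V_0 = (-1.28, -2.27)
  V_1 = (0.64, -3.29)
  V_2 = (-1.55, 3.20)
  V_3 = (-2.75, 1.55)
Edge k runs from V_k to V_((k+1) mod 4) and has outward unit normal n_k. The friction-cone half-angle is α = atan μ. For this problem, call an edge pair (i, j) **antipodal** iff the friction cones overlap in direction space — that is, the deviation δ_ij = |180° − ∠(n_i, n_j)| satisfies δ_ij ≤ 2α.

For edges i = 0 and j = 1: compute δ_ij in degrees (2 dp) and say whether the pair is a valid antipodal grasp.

δ = 43.37°, valid

α = atan 0.8 = 38.66°;  2α = 77.32°
edge 0: e_0 = (+1.92, -1.02);  n_0 = (-0.4692, -0.8831)
edge 1: e_1 = (-2.19, +6.49);  n_1 = (+0.9475, +0.3197)
∠(n_0, n_1) = 136.63°
δ = |180° − 136.63°| = 43.37°
43.37° ≤ 2α = 77.32°  →  valid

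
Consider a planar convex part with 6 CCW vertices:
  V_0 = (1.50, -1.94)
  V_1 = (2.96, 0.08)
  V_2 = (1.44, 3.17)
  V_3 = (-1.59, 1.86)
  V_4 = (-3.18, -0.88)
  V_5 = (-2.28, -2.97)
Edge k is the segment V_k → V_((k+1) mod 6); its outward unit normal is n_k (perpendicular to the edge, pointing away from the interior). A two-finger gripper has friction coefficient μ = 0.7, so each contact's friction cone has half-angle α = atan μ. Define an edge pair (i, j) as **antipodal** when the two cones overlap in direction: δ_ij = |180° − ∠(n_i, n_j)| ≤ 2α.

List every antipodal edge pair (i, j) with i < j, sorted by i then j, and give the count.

count = 7; pairs: (0,2), (0,3), (0,4), (1,3), (1,4), (2,5), (3,5)

α = atan 0.7 = 34.99°;  2α = 69.98°
n_0 = (+0.8105, -0.5858)
n_1 = (+0.8973, +0.4414)
n_2 = (-0.3968, +0.9179)
n_3 = (-0.8649, +0.5019)
n_4 = (-0.9185, -0.3955)
n_5 = (+0.2629, -0.9648)
  (0,1): δ = 117.95°  ·
  (0,2): δ = 30.76°  ✓
  (0,3): δ = 5.73°  ✓
  (0,4): δ = 59.16°  ✓
  (0,5): δ = 141.10°  ·
  (1,2): δ = 92.81°  ·
  (1,3): δ = 56.32°  ✓
  (1,4): δ = 2.90°  ✓
  (1,5): δ = 79.05°  ·
  (2,3): δ = 143.51°  ·
  (2,4): δ = 90.08°  ·
  (2,5): δ = 8.14°  ✓
  (3,4): δ = 126.58°  ·
  (3,5): δ = 44.63°  ✓
  (4,5): δ = 98.06°  ·
antipodal pairs: 7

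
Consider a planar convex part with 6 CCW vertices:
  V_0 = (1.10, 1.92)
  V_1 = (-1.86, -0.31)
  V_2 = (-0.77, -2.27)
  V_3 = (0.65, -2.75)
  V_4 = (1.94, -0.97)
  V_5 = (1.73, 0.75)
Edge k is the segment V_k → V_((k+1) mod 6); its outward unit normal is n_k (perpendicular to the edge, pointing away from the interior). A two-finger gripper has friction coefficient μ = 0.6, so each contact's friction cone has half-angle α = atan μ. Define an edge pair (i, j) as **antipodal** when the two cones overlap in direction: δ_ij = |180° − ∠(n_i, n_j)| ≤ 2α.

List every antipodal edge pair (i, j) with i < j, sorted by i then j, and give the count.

α = atan 0.6 = 30.96°;  2α = 61.93°
n_0 = (-0.6017, +0.7987)
n_1 = (-0.8739, -0.4860)
n_2 = (-0.3202, -0.9473)
n_3 = (+0.8097, -0.5868)
n_4 = (+0.9926, +0.1212)
n_5 = (+0.8805, +0.4741)
  (0,1): δ = 97.91°  ·
  (0,2): δ = 55.67°  ✓
  (0,3): δ = 17.07°  ✓
  (0,4): δ = 59.97°  ✓
  (0,5): δ = 81.31°  ·
  (1,2): δ = 137.76°  ·
  (1,3): δ = 65.01°  ·
  (1,4): δ = 22.12°  ✓
  (1,5): δ = 0.78°  ✓
  (2,3): δ = 107.25°  ·
  (2,4): δ = 64.36°  ·
  (2,5): δ = 43.02°  ✓
  (3,4): δ = 137.11°  ·
  (3,5): δ = 115.77°  ·
  (4,5): δ = 158.66°  ·
antipodal pairs: 6

count = 6; pairs: (0,2), (0,3), (0,4), (1,4), (1,5), (2,5)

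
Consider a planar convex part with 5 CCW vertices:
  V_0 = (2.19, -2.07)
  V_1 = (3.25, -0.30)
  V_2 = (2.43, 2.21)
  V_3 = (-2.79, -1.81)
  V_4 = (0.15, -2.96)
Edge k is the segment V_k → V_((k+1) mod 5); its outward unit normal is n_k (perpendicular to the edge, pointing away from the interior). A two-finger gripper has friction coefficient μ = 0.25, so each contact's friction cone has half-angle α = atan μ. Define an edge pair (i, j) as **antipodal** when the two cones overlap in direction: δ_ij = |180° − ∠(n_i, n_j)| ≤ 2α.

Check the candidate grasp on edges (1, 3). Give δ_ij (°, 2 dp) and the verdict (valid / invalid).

δ = 50.54°, invalid

α = atan 0.25 = 14.04°;  2α = 28.07°
edge 1: e_1 = (-0.82, +2.51);  n_1 = (+0.9506, +0.3105)
edge 3: e_3 = (+2.94, -1.15);  n_3 = (-0.3643, -0.9313)
∠(n_1, n_3) = 129.46°
δ = |180° − 129.46°| = 50.54°
50.54° > 2α = 28.07°  →  invalid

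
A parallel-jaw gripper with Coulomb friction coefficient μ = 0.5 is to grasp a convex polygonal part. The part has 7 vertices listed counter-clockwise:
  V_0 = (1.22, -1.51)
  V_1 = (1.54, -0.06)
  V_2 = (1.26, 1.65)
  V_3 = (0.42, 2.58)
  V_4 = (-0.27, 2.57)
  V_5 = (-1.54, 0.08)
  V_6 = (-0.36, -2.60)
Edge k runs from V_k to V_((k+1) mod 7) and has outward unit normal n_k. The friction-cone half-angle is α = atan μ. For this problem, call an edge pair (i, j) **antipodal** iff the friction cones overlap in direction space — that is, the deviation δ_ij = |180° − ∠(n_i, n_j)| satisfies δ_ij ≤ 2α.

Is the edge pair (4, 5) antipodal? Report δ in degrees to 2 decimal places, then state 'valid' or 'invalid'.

δ = 129.21°, invalid

α = atan 0.5 = 26.57°;  2α = 53.13°
edge 4: e_4 = (-1.27, -2.49);  n_4 = (-0.8908, +0.4544)
edge 5: e_5 = (+1.18, -2.68);  n_5 = (-0.9152, -0.4030)
∠(n_4, n_5) = 50.79°
δ = |180° − 50.79°| = 129.21°
129.21° > 2α = 53.13°  →  invalid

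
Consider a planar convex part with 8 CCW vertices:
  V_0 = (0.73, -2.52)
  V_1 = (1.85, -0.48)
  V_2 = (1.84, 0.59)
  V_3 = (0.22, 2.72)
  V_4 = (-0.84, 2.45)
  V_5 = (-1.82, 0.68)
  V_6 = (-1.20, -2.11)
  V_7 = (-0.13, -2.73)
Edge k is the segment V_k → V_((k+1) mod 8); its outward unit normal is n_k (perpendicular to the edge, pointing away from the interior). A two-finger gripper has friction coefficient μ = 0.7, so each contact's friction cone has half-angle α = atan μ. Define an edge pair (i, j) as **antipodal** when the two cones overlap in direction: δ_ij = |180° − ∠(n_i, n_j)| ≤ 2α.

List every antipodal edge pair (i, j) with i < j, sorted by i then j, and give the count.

count = 13; pairs: (0,3), (0,4), (0,5), (1,4), (1,5), (1,6), (2,4), (2,5), (2,6), (2,7), (3,6), (3,7), (4,7)

α = atan 0.7 = 34.99°;  2α = 69.98°
n_0 = (+0.8766, -0.4813)
n_1 = (+1.0000, +0.0093)
n_2 = (+0.7959, +0.6054)
n_3 = (-0.2468, +0.9691)
n_4 = (-0.8749, +0.4844)
n_5 = (-0.9762, -0.2169)
n_6 = (-0.5014, -0.8652)
n_7 = (+0.2372, -0.9715)
  (0,1): δ = 150.70°  ·
  (0,2): δ = 113.98°  ·
  (0,3): δ = 46.94°  ✓
  (0,4): δ = 0.20°  ✓
  (0,5): δ = 41.30°  ✓
  (0,6): δ = 88.68°  ·
  (0,7): δ = 132.49°  ·
  (1,2): δ = 143.28°  ·
  (1,3): δ = 76.25°  ·
  (1,4): δ = 29.51°  ✓
  (1,5): δ = 11.99°  ✓
  (1,6): δ = 59.37°  ✓
  (1,7): δ = 103.19°  ·
  (2,3): δ = 112.96°  ·
  (2,4): δ = 66.23°  ✓
  (2,5): δ = 24.73°  ✓
  (2,6): δ = 22.66°  ✓
  (2,7): δ = 66.47°  ✓
  (3,4): δ = 133.26°  ·
  (3,5): δ = 91.76°  ·
  (3,6): δ = 44.38°  ✓
  (3,7): δ = 0.57°  ✓
  (4,5): δ = 138.50°  ·
  (4,6): δ = 91.12°  ·
  (4,7): δ = 47.31°  ✓
  (5,6): δ = 132.62°  ·
  (5,7): δ = 88.81°  ·
  (6,7): δ = 136.19°  ·
antipodal pairs: 13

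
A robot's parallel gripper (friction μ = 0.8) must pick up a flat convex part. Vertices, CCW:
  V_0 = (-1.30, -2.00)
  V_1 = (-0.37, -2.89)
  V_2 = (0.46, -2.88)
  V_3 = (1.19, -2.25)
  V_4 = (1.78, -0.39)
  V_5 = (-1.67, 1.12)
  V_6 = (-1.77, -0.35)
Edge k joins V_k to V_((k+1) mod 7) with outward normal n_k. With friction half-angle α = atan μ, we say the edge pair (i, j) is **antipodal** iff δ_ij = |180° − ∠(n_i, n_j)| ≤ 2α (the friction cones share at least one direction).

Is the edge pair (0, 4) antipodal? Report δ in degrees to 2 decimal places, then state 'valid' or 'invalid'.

α = atan 0.8 = 38.66°;  2α = 77.32°
edge 0: e_0 = (+0.93, -0.89);  n_0 = (-0.6914, -0.7225)
edge 4: e_4 = (-3.45, +1.51);  n_4 = (+0.4010, +0.9161)
∠(n_0, n_4) = 159.90°
δ = |180° − 159.90°| = 20.10°
20.10° ≤ 2α = 77.32°  →  valid

δ = 20.10°, valid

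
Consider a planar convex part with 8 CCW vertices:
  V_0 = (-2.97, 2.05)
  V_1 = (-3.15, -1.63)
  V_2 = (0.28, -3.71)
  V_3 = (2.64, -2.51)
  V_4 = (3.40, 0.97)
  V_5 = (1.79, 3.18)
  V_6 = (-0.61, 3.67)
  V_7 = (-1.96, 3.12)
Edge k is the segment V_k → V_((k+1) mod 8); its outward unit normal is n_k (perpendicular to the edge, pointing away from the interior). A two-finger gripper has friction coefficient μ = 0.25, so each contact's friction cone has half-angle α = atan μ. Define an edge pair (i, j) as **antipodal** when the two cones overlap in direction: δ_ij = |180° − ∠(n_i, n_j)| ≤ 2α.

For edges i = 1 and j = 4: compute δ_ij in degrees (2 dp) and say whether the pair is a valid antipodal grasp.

δ = 22.69°, valid

α = atan 0.25 = 14.04°;  2α = 28.07°
edge 1: e_1 = (+3.43, -2.08);  n_1 = (-0.5185, -0.8551)
edge 4: e_4 = (-1.61, +2.21);  n_4 = (+0.8083, +0.5888)
∠(n_1, n_4) = 157.31°
δ = |180° − 157.31°| = 22.69°
22.69° ≤ 2α = 28.07°  →  valid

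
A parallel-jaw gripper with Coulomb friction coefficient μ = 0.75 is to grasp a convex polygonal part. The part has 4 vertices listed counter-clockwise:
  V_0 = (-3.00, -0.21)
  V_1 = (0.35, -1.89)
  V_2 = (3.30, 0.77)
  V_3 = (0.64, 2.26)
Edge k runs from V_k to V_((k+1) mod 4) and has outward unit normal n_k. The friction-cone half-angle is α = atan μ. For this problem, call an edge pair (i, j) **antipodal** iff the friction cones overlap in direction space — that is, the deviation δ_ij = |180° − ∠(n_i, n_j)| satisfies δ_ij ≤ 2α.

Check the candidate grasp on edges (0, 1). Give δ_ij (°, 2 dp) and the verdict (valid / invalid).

δ = 111.33°, invalid

α = atan 0.75 = 36.87°;  2α = 73.74°
edge 0: e_0 = (+3.35, -1.68);  n_0 = (-0.4483, -0.8939)
edge 1: e_1 = (+2.95, +2.66);  n_1 = (+0.6697, -0.7427)
∠(n_0, n_1) = 68.67°
δ = |180° − 68.67°| = 111.33°
111.33° > 2α = 73.74°  →  invalid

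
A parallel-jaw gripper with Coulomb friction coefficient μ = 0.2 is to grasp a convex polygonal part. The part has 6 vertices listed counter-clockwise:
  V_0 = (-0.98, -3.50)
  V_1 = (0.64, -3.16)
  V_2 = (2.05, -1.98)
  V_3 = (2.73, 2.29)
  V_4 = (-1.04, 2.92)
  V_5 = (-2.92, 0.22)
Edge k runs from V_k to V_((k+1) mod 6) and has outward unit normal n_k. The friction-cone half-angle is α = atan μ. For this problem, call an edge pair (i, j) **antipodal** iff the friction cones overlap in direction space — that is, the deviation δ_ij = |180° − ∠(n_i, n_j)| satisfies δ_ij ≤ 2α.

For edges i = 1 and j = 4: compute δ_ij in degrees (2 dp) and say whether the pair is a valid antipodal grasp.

δ = 15.23°, valid

α = atan 0.2 = 11.31°;  2α = 22.62°
edge 1: e_1 = (+1.41, +1.18);  n_1 = (+0.6418, -0.7669)
edge 4: e_4 = (-1.88, -2.70);  n_4 = (-0.8207, +0.5714)
∠(n_1, n_4) = 164.77°
δ = |180° − 164.77°| = 15.23°
15.23° ≤ 2α = 22.62°  →  valid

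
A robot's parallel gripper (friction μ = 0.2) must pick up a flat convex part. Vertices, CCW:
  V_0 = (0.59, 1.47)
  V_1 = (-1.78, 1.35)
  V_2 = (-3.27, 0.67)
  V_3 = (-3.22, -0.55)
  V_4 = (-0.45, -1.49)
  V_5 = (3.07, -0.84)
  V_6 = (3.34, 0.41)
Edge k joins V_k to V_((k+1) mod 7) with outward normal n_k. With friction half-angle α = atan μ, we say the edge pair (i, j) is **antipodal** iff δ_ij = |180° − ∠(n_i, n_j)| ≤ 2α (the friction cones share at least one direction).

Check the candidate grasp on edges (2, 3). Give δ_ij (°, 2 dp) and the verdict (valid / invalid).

δ = 111.09°, invalid

α = atan 0.2 = 11.31°;  2α = 22.62°
edge 2: e_2 = (+0.05, -1.22);  n_2 = (-0.9992, -0.0409)
edge 3: e_3 = (+2.77, -0.94);  n_3 = (-0.3214, -0.9470)
∠(n_2, n_3) = 68.91°
δ = |180° − 68.91°| = 111.09°
111.09° > 2α = 22.62°  →  invalid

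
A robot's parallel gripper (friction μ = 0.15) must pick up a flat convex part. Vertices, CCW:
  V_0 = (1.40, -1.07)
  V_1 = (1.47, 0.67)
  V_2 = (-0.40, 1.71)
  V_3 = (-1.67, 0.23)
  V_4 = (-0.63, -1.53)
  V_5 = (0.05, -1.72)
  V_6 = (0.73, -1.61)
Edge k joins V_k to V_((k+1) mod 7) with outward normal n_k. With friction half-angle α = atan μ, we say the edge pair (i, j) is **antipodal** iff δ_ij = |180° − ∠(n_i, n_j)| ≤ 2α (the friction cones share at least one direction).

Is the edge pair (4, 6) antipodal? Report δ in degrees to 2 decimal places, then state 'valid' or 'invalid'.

δ = 125.52°, invalid

α = atan 0.15 = 8.53°;  2α = 17.06°
edge 4: e_4 = (+0.68, -0.19);  n_4 = (-0.2691, -0.9631)
edge 6: e_6 = (+0.67, +0.54);  n_6 = (+0.6275, -0.7786)
∠(n_4, n_6) = 54.48°
δ = |180° − 54.48°| = 125.52°
125.52° > 2α = 17.06°  →  invalid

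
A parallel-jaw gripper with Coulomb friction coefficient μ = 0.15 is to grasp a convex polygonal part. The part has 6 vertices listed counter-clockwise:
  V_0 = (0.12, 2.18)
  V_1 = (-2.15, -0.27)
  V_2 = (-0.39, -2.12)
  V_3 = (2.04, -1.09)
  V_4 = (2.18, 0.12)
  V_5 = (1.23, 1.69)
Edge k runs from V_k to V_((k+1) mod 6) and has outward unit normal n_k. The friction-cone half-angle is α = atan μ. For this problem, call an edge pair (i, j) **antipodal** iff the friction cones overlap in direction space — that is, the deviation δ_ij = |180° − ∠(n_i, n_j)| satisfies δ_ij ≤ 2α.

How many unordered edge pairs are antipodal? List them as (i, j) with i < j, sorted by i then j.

count = 1; pairs: (1,4)

α = atan 0.15 = 8.53°;  2α = 17.06°
n_0 = (-0.7335, +0.6796)
n_1 = (-0.7245, -0.6893)
n_2 = (+0.3903, -0.9207)
n_3 = (+0.9934, -0.1149)
n_4 = (+0.8556, +0.5177)
n_5 = (+0.4038, +0.9148)
  (0,1): δ = 93.61°  ·
  (0,2): δ = 24.21°  ·
  (0,3): δ = 36.22°  ·
  (0,4): δ = 73.99°  ·
  (0,5): δ = 109.00°  ·
  (1,2): δ = 110.60°  ·
  (1,3): δ = 50.17°  ·
  (1,4): δ = 12.39°  ✓
  (1,5): δ = 22.61°  ·
  (2,3): δ = 119.57°  ·
  (2,4): δ = 81.79°  ·
  (2,5): δ = 46.79°  ·
  (3,4): δ = 142.22°  ·
  (3,5): δ = 107.22°  ·
  (4,5): δ = 145.00°  ·
antipodal pairs: 1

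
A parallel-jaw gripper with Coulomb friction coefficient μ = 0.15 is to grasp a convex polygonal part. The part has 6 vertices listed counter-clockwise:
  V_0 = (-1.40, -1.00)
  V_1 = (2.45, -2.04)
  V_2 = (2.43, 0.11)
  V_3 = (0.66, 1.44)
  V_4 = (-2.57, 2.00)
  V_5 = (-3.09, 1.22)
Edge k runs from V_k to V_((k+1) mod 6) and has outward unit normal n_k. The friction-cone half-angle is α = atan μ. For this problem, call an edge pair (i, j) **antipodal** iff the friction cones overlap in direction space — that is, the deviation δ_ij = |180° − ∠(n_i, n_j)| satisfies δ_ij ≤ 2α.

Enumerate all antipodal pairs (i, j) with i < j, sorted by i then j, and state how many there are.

count = 2; pairs: (0,3), (2,5)

α = atan 0.15 = 8.53°;  2α = 17.06°
n_0 = (-0.2608, -0.9654)
n_1 = (+1.0000, +0.0093)
n_2 = (+0.6007, +0.7995)
n_3 = (+0.1708, +0.9853)
n_4 = (-0.8321, +0.5547)
n_5 = (-0.7957, -0.6057)
  (0,1): δ = 74.35°  ·
  (0,2): δ = 21.81°  ·
  (0,3): δ = 5.28°  ✓
  (0,4): δ = 71.43°  ·
  (0,5): δ = 142.40°  ·
  (1,2): δ = 127.45°  ·
  (1,3): δ = 100.37°  ·
  (1,4): δ = 34.22°  ·
  (1,5): δ = 36.75°  ·
  (2,3): δ = 152.91°  ·
  (2,4): δ = 86.77°  ·
  (2,5): δ = 15.80°  ✓
  (3,4): δ = 113.85°  ·
  (3,5): δ = 42.88°  ·
  (4,5): δ = 109.03°  ·
antipodal pairs: 2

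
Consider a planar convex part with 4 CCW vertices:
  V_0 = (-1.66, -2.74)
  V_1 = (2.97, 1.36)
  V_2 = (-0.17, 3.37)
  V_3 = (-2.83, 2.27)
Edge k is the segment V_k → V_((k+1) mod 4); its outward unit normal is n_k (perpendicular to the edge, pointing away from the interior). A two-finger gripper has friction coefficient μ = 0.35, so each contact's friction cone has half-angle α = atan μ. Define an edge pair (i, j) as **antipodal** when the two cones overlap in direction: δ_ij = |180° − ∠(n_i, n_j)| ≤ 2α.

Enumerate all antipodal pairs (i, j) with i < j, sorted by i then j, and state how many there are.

α = atan 0.35 = 19.29°;  2α = 38.58°
n_0 = (+0.6630, -0.7487)
n_1 = (+0.5391, +0.8422)
n_2 = (-0.3821, +0.9241)
n_3 = (-0.9738, -0.2274)
  (0,1): δ = 74.15°  ·
  (0,2): δ = 19.06°  ✓
  (0,3): δ = 61.62°  ·
  (1,2): δ = 124.91°  ·
  (1,3): δ = 44.23°  ·
  (2,3): δ = 99.32°  ·
antipodal pairs: 1

count = 1; pairs: (0,2)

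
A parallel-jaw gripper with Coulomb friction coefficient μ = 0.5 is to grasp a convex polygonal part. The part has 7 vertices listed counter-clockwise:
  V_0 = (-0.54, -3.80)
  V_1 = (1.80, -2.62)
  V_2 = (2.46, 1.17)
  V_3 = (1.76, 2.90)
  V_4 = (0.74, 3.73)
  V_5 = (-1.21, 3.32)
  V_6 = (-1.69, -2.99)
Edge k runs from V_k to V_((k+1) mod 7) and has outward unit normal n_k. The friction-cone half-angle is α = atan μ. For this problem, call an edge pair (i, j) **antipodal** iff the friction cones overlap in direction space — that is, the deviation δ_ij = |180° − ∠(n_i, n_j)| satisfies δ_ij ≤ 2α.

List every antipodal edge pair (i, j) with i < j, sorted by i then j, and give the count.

α = atan 0.5 = 26.57°;  2α = 53.13°
n_0 = (+0.4503, -0.8929)
n_1 = (+0.9852, -0.1716)
n_2 = (+0.9270, +0.3751)
n_3 = (+0.6312, +0.7756)
n_4 = (-0.2058, +0.9786)
n_5 = (-0.9971, +0.0759)
n_6 = (-0.5758, -0.8176)
  (0,1): δ = 126.64°  ·
  (0,2): δ = 94.73°  ·
  (0,3): δ = 65.90°  ·
  (0,4): δ = 14.89°  ✓
  (0,5): δ = 58.89°  ·
  (0,6): δ = 118.08°  ·
  (1,2): δ = 148.09°  ·
  (1,3): δ = 119.26°  ·
  (1,4): δ = 68.25°  ·
  (1,5): δ = 5.53°  ✓
  (1,6): δ = 64.72°  ·
  (2,3): δ = 151.17°  ·
  (2,4): δ = 100.16°  ·
  (2,5): δ = 26.38°  ✓
  (2,6): δ = 32.81°  ✓
  (3,4): δ = 128.99°  ·
  (3,5): δ = 55.21°  ·
  (3,6): δ = 3.98°  ✓
  (4,5): δ = 106.22°  ·
  (4,6): δ = 47.03°  ✓
  (5,6): δ = 120.81°  ·
antipodal pairs: 6

count = 6; pairs: (0,4), (1,5), (2,5), (2,6), (3,6), (4,6)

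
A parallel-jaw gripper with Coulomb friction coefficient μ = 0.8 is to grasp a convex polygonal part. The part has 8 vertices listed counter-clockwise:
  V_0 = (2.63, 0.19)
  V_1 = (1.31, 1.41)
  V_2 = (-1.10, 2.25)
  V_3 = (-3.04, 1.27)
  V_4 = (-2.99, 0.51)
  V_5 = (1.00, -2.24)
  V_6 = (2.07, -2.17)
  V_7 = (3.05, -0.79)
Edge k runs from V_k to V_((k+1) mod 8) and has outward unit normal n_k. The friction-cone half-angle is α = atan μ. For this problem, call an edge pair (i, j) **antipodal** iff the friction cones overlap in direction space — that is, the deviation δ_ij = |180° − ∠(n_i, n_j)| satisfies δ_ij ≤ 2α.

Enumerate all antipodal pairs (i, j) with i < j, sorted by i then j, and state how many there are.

count = 14; pairs: (0,3), (0,4), (0,5), (1,3), (1,4), (1,5), (1,6), (2,4), (2,5), (2,6), (3,6), (3,7), (4,7), (5,7)

α = atan 0.8 = 38.66°;  2α = 77.32°
n_0 = (+0.6787, +0.7344)
n_1 = (+0.3291, +0.9443)
n_2 = (-0.4509, +0.8926)
n_3 = (-0.9978, -0.0656)
n_4 = (-0.5675, -0.8234)
n_5 = (+0.0653, -0.9979)
n_6 = (+0.8153, -0.5790)
n_7 = (+0.9191, +0.3939)
  (0,1): δ = 156.47°  ·
  (0,2): δ = 110.45°  ·
  (0,3): δ = 43.49°  ✓
  (0,4): δ = 8.17°  ✓
  (0,5): δ = 46.49°  ✓
  (0,6): δ = 97.37°  ·
  (0,7): δ = 155.94°  ·
  (1,2): δ = 133.98°  ·
  (1,3): δ = 67.02°  ✓
  (1,4): δ = 15.36°  ✓
  (1,5): δ = 22.96°  ✓
  (1,6): δ = 73.84°  ✓
  (1,7): δ = 132.41°  ·
  (2,3): δ = 113.04°  ·
  (2,4): δ = 61.38°  ✓
  (2,5): δ = 23.06°  ✓
  (2,6): δ = 27.82°  ✓
  (2,7): δ = 86.40°  ·
  (3,4): δ = 128.34°  ·
  (3,5): δ = 90.02°  ·
  (3,6): δ = 39.14°  ✓
  (3,7): δ = 19.43°  ✓
  (4,5): δ = 141.68°  ·
  (4,6): δ = 90.80°  ·
  (4,7): δ = 32.23°  ✓
  (5,6): δ = 129.12°  ·
  (5,7): δ = 70.54°  ✓
  (6,7): δ = 121.42°  ·
antipodal pairs: 14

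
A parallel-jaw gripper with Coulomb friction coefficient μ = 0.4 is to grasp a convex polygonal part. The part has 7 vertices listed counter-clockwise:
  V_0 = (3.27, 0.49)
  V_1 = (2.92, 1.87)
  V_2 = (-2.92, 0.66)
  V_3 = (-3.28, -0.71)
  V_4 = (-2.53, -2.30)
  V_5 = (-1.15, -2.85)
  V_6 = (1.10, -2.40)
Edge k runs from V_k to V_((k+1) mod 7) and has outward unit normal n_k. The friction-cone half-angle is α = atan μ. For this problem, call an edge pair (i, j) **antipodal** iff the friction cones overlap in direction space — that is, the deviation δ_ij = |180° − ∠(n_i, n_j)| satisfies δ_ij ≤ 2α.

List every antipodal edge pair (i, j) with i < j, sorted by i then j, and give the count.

count = 6; pairs: (0,2), (0,3), (1,4), (1,5), (1,6), (2,6)

α = atan 0.4 = 21.80°;  2α = 43.60°
n_0 = (+0.9693, +0.2458)
n_1 = (-0.2029, +0.9792)
n_2 = (-0.9672, +0.2541)
n_3 = (-0.9044, -0.4266)
n_4 = (-0.3702, -0.9289)
n_5 = (+0.1961, -0.9806)
n_6 = (+0.7997, -0.6004)
  (0,1): δ = 92.53°  ·
  (0,2): δ = 28.95°  ✓
  (0,3): δ = 11.02°  ✓
  (0,4): δ = 54.04°  ·
  (0,5): δ = 87.08°  ·
  (0,6): δ = 128.87°  ·
  (1,2): δ = 116.43°  ·
  (1,3): δ = 76.45°  ·
  (1,4): δ = 33.44°  ✓
  (1,5): δ = 0.40°  ✓
  (1,6): δ = 41.39°  ✓
  (2,3): δ = 140.02°  ·
  (2,4): δ = 97.01°  ·
  (2,5): δ = 63.97°  ·
  (2,6): δ = 22.18°  ✓
  (3,4): δ = 136.98°  ·
  (3,5): δ = 103.94°  ·
  (3,6): δ = 62.15°  ·
  (4,5): δ = 146.96°  ·
  (4,6): δ = 105.17°  ·
  (5,6): δ = 138.21°  ·
antipodal pairs: 6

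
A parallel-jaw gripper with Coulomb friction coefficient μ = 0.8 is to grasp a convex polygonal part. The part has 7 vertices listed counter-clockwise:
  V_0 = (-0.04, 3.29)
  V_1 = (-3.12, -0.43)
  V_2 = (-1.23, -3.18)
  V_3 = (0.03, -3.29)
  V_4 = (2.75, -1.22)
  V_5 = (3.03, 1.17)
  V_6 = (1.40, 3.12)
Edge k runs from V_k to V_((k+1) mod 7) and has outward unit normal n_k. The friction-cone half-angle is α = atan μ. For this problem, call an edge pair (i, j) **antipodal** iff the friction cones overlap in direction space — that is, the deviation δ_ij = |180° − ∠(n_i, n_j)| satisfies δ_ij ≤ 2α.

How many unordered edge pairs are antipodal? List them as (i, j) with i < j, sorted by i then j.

count = 9; pairs: (0,2), (0,3), (0,4), (1,4), (1,5), (1,6), (2,5), (2,6), (3,6)

α = atan 0.8 = 38.66°;  2α = 77.32°
n_0 = (-0.7703, +0.6377)
n_1 = (-0.8241, -0.5664)
n_2 = (-0.0870, -0.9962)
n_3 = (+0.6056, -0.7958)
n_4 = (+0.9932, -0.1164)
n_5 = (+0.7673, +0.6413)
n_6 = (+0.1172, +0.9931)
  (0,1): δ = 105.88°  ·
  (0,2): δ = 55.37°  ✓
  (0,3): δ = 13.10°  ✓
  (0,4): δ = 32.94°  ✓
  (0,5): δ = 79.52°  ·
  (0,6): δ = 122.89°  ·
  (1,2): δ = 129.49°  ·
  (1,3): δ = 87.23°  ·
  (1,4): δ = 41.18°  ✓
  (1,5): δ = 5.39°  ✓
  (1,6): δ = 48.77°  ✓
  (2,3): δ = 137.74°  ·
  (2,4): δ = 91.69°  ·
  (2,5): δ = 45.12°  ✓
  (2,6): δ = 1.74°  ✓
  (3,4): δ = 133.95°  ·
  (3,5): δ = 87.38°  ·
  (3,6): δ = 44.01°  ✓
  (4,5): δ = 133.43°  ·
  (4,6): δ = 90.05°  ·
  (5,6): δ = 136.63°  ·
antipodal pairs: 9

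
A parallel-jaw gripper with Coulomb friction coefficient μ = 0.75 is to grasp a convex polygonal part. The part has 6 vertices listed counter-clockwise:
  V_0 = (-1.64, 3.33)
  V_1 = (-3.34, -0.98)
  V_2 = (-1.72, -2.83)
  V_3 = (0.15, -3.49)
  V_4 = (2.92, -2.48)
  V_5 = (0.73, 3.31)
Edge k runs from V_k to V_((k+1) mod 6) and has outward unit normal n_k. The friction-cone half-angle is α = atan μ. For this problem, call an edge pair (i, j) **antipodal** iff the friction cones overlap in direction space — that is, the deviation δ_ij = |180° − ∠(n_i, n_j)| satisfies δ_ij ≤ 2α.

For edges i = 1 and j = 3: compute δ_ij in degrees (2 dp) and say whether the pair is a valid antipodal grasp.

δ = 111.17°, invalid

α = atan 0.75 = 36.87°;  2α = 73.74°
edge 1: e_1 = (+1.62, -1.85);  n_1 = (-0.7523, -0.6588)
edge 3: e_3 = (+2.77, +1.01);  n_3 = (+0.3426, -0.9395)
∠(n_1, n_3) = 68.83°
δ = |180° − 68.83°| = 111.17°
111.17° > 2α = 73.74°  →  invalid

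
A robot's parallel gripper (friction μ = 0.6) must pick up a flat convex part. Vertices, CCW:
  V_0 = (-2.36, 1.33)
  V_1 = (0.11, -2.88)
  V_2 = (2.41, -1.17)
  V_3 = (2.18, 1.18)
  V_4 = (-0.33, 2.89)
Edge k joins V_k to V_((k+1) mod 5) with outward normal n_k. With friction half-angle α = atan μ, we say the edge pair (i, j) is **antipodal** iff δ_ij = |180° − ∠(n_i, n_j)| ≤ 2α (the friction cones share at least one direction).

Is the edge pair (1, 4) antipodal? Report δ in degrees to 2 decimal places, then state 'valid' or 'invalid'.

δ = 0.91°, valid

α = atan 0.6 = 30.96°;  2α = 61.93°
edge 1: e_1 = (+2.30, +1.71);  n_1 = (+0.5966, -0.8025)
edge 4: e_4 = (-2.03, -1.56);  n_4 = (-0.6093, +0.7929)
∠(n_1, n_4) = 179.09°
δ = |180° − 179.09°| = 0.91°
0.91° ≤ 2α = 61.93°  →  valid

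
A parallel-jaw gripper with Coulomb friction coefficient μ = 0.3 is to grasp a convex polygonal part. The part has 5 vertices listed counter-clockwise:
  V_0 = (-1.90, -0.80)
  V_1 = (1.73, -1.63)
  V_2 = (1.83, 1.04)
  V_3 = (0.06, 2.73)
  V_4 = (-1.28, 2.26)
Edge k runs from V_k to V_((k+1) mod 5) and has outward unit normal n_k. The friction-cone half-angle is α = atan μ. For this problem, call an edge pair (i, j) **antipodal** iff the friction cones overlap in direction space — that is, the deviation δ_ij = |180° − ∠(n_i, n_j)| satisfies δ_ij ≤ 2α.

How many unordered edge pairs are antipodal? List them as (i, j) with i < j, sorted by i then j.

α = atan 0.3 = 16.70°;  2α = 33.40°
n_0 = (-0.2229, -0.9748)
n_1 = (+0.9993, -0.0374)
n_2 = (+0.6906, +0.7233)
n_3 = (-0.3310, +0.9436)
n_4 = (-0.9801, +0.1986)
  (0,1): δ = 79.27°  ·
  (0,2): δ = 30.80°  ✓
  (0,3): δ = 32.21°  ✓
  (0,4): δ = 91.43°  ·
  (1,2): δ = 131.53°  ·
  (1,3): δ = 68.53°  ·
  (1,4): δ = 9.31°  ✓
  (2,3): δ = 117.00°  ·
  (2,4): δ = 57.78°  ·
  (3,4): δ = 120.78°  ·
antipodal pairs: 3

count = 3; pairs: (0,2), (0,3), (1,4)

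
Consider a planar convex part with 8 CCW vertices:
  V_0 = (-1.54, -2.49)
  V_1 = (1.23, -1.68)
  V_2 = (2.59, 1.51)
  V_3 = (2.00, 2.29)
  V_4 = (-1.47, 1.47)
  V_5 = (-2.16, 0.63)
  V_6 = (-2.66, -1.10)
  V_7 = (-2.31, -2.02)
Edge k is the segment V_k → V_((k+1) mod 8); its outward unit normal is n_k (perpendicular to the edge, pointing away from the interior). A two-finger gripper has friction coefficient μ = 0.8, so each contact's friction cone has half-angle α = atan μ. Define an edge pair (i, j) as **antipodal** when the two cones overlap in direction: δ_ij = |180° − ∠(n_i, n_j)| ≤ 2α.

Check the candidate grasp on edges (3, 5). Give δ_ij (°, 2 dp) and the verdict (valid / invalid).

α = atan 0.8 = 38.66°;  2α = 77.32°
edge 3: e_3 = (-3.47, -0.82);  n_3 = (-0.2300, +0.9732)
edge 5: e_5 = (-0.50, -1.73);  n_5 = (-0.9607, +0.2777)
∠(n_3, n_5) = 60.58°
δ = |180° − 60.58°| = 119.42°
119.42° > 2α = 77.32°  →  invalid

δ = 119.42°, invalid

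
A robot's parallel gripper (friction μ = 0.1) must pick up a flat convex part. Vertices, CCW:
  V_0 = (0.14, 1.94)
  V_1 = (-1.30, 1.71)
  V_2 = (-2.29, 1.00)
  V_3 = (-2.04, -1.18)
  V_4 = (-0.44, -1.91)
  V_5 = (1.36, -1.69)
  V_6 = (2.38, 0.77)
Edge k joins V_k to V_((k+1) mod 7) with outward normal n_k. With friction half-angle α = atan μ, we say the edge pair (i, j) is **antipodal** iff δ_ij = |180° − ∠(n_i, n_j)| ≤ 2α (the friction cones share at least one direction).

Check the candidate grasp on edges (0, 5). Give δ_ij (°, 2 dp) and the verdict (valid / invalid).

α = atan 0.1 = 5.71°;  2α = 11.42°
edge 0: e_0 = (-1.44, -0.23);  n_0 = (-0.1577, +0.9875)
edge 5: e_5 = (+1.02, +2.46);  n_5 = (+0.9237, -0.3830)
∠(n_0, n_5) = 121.60°
δ = |180° − 121.60°| = 58.40°
58.40° > 2α = 11.42°  →  invalid

δ = 58.40°, invalid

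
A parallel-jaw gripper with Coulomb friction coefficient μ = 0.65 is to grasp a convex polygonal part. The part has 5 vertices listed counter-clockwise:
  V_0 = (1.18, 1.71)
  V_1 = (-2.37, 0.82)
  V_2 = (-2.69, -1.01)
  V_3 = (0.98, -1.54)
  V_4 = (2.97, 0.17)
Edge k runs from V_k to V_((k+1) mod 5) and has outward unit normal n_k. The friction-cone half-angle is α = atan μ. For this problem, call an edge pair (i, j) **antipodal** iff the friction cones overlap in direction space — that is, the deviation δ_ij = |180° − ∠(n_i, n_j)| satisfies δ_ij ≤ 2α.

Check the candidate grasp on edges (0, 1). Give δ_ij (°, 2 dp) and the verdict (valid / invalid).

δ = 113.99°, invalid

α = atan 0.65 = 33.02°;  2α = 66.05°
edge 0: e_0 = (-3.55, -0.89);  n_0 = (-0.2432, +0.9700)
edge 1: e_1 = (-0.32, -1.83);  n_1 = (-0.9851, +0.1722)
∠(n_0, n_1) = 66.01°
δ = |180° − 66.01°| = 113.99°
113.99° > 2α = 66.05°  →  invalid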